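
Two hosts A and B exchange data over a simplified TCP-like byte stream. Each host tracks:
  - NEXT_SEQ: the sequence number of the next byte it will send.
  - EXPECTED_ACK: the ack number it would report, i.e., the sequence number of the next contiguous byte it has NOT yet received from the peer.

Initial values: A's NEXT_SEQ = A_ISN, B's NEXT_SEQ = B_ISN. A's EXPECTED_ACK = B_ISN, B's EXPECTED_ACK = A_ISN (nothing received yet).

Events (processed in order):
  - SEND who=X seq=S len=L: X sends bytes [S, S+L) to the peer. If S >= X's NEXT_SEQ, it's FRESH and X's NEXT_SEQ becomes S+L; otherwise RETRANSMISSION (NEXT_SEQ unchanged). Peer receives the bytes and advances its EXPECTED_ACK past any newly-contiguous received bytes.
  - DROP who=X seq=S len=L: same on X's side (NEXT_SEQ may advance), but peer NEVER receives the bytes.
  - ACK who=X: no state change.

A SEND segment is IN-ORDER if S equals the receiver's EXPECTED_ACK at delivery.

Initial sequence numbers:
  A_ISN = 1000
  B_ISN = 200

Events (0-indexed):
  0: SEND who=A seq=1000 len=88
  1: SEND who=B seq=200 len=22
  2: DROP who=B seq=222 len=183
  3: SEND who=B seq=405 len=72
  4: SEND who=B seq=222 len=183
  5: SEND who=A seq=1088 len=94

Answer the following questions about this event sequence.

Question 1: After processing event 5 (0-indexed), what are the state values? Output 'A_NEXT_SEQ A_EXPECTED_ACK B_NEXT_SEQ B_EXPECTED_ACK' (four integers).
After event 0: A_seq=1088 A_ack=200 B_seq=200 B_ack=1088
After event 1: A_seq=1088 A_ack=222 B_seq=222 B_ack=1088
After event 2: A_seq=1088 A_ack=222 B_seq=405 B_ack=1088
After event 3: A_seq=1088 A_ack=222 B_seq=477 B_ack=1088
After event 4: A_seq=1088 A_ack=477 B_seq=477 B_ack=1088
After event 5: A_seq=1182 A_ack=477 B_seq=477 B_ack=1182

1182 477 477 1182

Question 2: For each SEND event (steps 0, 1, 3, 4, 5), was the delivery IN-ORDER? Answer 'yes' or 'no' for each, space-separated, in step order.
Step 0: SEND seq=1000 -> in-order
Step 1: SEND seq=200 -> in-order
Step 3: SEND seq=405 -> out-of-order
Step 4: SEND seq=222 -> in-order
Step 5: SEND seq=1088 -> in-order

Answer: yes yes no yes yes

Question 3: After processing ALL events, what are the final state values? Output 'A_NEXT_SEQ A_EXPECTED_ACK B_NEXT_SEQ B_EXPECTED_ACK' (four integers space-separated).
Answer: 1182 477 477 1182

Derivation:
After event 0: A_seq=1088 A_ack=200 B_seq=200 B_ack=1088
After event 1: A_seq=1088 A_ack=222 B_seq=222 B_ack=1088
After event 2: A_seq=1088 A_ack=222 B_seq=405 B_ack=1088
After event 3: A_seq=1088 A_ack=222 B_seq=477 B_ack=1088
After event 4: A_seq=1088 A_ack=477 B_seq=477 B_ack=1088
After event 5: A_seq=1182 A_ack=477 B_seq=477 B_ack=1182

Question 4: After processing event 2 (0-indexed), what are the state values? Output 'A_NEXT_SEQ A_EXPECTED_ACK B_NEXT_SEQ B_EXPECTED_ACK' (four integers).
After event 0: A_seq=1088 A_ack=200 B_seq=200 B_ack=1088
After event 1: A_seq=1088 A_ack=222 B_seq=222 B_ack=1088
After event 2: A_seq=1088 A_ack=222 B_seq=405 B_ack=1088

1088 222 405 1088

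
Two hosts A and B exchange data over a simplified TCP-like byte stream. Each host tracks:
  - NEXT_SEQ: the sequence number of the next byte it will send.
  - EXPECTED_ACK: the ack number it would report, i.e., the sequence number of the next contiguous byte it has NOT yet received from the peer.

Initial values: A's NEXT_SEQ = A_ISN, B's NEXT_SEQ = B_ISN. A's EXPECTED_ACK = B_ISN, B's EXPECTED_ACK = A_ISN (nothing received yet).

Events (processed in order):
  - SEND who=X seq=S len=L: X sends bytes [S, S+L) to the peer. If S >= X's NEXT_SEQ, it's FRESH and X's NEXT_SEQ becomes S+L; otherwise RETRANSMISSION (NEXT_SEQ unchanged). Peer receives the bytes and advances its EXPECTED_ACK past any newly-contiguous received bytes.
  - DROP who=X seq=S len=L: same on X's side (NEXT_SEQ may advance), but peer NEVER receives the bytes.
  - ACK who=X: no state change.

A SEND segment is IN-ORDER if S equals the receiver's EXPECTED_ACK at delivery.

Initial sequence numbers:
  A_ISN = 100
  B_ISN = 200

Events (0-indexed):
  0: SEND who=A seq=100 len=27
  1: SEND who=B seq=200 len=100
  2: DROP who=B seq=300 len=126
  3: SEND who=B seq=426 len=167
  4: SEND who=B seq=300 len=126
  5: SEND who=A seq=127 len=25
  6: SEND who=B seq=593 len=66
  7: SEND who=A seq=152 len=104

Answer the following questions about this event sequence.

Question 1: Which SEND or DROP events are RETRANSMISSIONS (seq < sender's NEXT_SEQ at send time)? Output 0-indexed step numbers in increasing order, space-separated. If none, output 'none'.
Answer: 4

Derivation:
Step 0: SEND seq=100 -> fresh
Step 1: SEND seq=200 -> fresh
Step 2: DROP seq=300 -> fresh
Step 3: SEND seq=426 -> fresh
Step 4: SEND seq=300 -> retransmit
Step 5: SEND seq=127 -> fresh
Step 6: SEND seq=593 -> fresh
Step 7: SEND seq=152 -> fresh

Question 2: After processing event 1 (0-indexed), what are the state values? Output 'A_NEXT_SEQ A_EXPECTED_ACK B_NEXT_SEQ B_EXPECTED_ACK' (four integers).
After event 0: A_seq=127 A_ack=200 B_seq=200 B_ack=127
After event 1: A_seq=127 A_ack=300 B_seq=300 B_ack=127

127 300 300 127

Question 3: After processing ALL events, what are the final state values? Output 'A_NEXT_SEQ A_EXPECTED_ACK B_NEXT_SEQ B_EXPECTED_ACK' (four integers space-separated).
Answer: 256 659 659 256

Derivation:
After event 0: A_seq=127 A_ack=200 B_seq=200 B_ack=127
After event 1: A_seq=127 A_ack=300 B_seq=300 B_ack=127
After event 2: A_seq=127 A_ack=300 B_seq=426 B_ack=127
After event 3: A_seq=127 A_ack=300 B_seq=593 B_ack=127
After event 4: A_seq=127 A_ack=593 B_seq=593 B_ack=127
After event 5: A_seq=152 A_ack=593 B_seq=593 B_ack=152
After event 6: A_seq=152 A_ack=659 B_seq=659 B_ack=152
After event 7: A_seq=256 A_ack=659 B_seq=659 B_ack=256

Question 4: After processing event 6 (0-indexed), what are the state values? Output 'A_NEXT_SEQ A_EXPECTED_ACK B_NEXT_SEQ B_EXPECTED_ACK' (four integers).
After event 0: A_seq=127 A_ack=200 B_seq=200 B_ack=127
After event 1: A_seq=127 A_ack=300 B_seq=300 B_ack=127
After event 2: A_seq=127 A_ack=300 B_seq=426 B_ack=127
After event 3: A_seq=127 A_ack=300 B_seq=593 B_ack=127
After event 4: A_seq=127 A_ack=593 B_seq=593 B_ack=127
After event 5: A_seq=152 A_ack=593 B_seq=593 B_ack=152
After event 6: A_seq=152 A_ack=659 B_seq=659 B_ack=152

152 659 659 152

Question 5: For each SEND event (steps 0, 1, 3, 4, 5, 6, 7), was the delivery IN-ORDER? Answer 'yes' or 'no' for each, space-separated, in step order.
Step 0: SEND seq=100 -> in-order
Step 1: SEND seq=200 -> in-order
Step 3: SEND seq=426 -> out-of-order
Step 4: SEND seq=300 -> in-order
Step 5: SEND seq=127 -> in-order
Step 6: SEND seq=593 -> in-order
Step 7: SEND seq=152 -> in-order

Answer: yes yes no yes yes yes yes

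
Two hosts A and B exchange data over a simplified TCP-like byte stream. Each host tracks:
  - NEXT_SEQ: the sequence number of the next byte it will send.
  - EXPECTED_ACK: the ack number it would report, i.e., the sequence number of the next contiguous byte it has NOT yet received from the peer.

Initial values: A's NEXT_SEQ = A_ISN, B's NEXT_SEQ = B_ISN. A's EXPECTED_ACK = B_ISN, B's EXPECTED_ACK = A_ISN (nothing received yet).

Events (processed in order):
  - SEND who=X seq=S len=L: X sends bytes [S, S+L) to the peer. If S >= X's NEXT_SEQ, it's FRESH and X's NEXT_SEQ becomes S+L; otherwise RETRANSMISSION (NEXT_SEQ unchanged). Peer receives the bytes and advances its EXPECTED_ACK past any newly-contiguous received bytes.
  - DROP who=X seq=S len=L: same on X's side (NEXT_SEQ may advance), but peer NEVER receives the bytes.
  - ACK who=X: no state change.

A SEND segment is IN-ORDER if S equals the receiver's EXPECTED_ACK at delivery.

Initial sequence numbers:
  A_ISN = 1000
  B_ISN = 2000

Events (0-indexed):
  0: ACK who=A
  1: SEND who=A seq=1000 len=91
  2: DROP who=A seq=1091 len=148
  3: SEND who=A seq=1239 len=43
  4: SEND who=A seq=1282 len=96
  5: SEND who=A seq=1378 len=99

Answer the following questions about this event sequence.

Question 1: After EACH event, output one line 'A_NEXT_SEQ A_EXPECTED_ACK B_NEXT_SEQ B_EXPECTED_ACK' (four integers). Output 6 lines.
1000 2000 2000 1000
1091 2000 2000 1091
1239 2000 2000 1091
1282 2000 2000 1091
1378 2000 2000 1091
1477 2000 2000 1091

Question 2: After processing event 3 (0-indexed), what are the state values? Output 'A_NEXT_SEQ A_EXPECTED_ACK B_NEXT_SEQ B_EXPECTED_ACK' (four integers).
After event 0: A_seq=1000 A_ack=2000 B_seq=2000 B_ack=1000
After event 1: A_seq=1091 A_ack=2000 B_seq=2000 B_ack=1091
After event 2: A_seq=1239 A_ack=2000 B_seq=2000 B_ack=1091
After event 3: A_seq=1282 A_ack=2000 B_seq=2000 B_ack=1091

1282 2000 2000 1091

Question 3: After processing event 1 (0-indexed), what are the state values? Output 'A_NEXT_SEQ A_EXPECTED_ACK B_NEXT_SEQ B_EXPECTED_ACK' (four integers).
After event 0: A_seq=1000 A_ack=2000 B_seq=2000 B_ack=1000
After event 1: A_seq=1091 A_ack=2000 B_seq=2000 B_ack=1091

1091 2000 2000 1091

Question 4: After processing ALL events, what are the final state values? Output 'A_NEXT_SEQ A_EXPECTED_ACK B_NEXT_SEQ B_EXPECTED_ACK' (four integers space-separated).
Answer: 1477 2000 2000 1091

Derivation:
After event 0: A_seq=1000 A_ack=2000 B_seq=2000 B_ack=1000
After event 1: A_seq=1091 A_ack=2000 B_seq=2000 B_ack=1091
After event 2: A_seq=1239 A_ack=2000 B_seq=2000 B_ack=1091
After event 3: A_seq=1282 A_ack=2000 B_seq=2000 B_ack=1091
After event 4: A_seq=1378 A_ack=2000 B_seq=2000 B_ack=1091
After event 5: A_seq=1477 A_ack=2000 B_seq=2000 B_ack=1091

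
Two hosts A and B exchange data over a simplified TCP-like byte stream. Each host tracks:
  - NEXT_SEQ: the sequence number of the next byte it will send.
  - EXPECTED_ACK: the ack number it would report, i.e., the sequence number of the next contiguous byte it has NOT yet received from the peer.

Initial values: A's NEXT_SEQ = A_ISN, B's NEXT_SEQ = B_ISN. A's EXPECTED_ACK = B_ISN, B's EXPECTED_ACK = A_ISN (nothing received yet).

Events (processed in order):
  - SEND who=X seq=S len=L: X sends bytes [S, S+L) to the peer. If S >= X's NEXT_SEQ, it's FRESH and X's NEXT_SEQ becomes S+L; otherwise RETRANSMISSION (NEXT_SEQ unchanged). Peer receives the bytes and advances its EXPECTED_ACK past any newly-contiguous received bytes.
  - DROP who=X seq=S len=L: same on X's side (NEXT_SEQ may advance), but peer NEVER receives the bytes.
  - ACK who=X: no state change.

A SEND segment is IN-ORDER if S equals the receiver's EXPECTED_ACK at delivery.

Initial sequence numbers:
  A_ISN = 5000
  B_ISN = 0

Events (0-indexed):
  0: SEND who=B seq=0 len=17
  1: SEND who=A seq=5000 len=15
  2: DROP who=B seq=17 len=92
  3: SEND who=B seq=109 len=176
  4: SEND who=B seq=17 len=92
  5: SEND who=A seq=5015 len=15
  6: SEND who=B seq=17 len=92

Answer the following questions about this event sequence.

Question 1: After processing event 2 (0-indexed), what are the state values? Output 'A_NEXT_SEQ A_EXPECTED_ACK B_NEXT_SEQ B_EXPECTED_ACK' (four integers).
After event 0: A_seq=5000 A_ack=17 B_seq=17 B_ack=5000
After event 1: A_seq=5015 A_ack=17 B_seq=17 B_ack=5015
After event 2: A_seq=5015 A_ack=17 B_seq=109 B_ack=5015

5015 17 109 5015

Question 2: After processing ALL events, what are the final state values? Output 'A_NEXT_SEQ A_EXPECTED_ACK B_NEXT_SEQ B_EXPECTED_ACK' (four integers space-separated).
Answer: 5030 285 285 5030

Derivation:
After event 0: A_seq=5000 A_ack=17 B_seq=17 B_ack=5000
After event 1: A_seq=5015 A_ack=17 B_seq=17 B_ack=5015
After event 2: A_seq=5015 A_ack=17 B_seq=109 B_ack=5015
After event 3: A_seq=5015 A_ack=17 B_seq=285 B_ack=5015
After event 4: A_seq=5015 A_ack=285 B_seq=285 B_ack=5015
After event 5: A_seq=5030 A_ack=285 B_seq=285 B_ack=5030
After event 6: A_seq=5030 A_ack=285 B_seq=285 B_ack=5030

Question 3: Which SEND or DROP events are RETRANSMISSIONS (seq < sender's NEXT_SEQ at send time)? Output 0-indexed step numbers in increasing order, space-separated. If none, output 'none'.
Answer: 4 6

Derivation:
Step 0: SEND seq=0 -> fresh
Step 1: SEND seq=5000 -> fresh
Step 2: DROP seq=17 -> fresh
Step 3: SEND seq=109 -> fresh
Step 4: SEND seq=17 -> retransmit
Step 5: SEND seq=5015 -> fresh
Step 6: SEND seq=17 -> retransmit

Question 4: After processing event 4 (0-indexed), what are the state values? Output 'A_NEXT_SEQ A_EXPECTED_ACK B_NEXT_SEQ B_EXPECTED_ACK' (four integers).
After event 0: A_seq=5000 A_ack=17 B_seq=17 B_ack=5000
After event 1: A_seq=5015 A_ack=17 B_seq=17 B_ack=5015
After event 2: A_seq=5015 A_ack=17 B_seq=109 B_ack=5015
After event 3: A_seq=5015 A_ack=17 B_seq=285 B_ack=5015
After event 4: A_seq=5015 A_ack=285 B_seq=285 B_ack=5015

5015 285 285 5015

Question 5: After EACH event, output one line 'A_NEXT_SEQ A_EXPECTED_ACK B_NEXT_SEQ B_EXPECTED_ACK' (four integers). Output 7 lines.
5000 17 17 5000
5015 17 17 5015
5015 17 109 5015
5015 17 285 5015
5015 285 285 5015
5030 285 285 5030
5030 285 285 5030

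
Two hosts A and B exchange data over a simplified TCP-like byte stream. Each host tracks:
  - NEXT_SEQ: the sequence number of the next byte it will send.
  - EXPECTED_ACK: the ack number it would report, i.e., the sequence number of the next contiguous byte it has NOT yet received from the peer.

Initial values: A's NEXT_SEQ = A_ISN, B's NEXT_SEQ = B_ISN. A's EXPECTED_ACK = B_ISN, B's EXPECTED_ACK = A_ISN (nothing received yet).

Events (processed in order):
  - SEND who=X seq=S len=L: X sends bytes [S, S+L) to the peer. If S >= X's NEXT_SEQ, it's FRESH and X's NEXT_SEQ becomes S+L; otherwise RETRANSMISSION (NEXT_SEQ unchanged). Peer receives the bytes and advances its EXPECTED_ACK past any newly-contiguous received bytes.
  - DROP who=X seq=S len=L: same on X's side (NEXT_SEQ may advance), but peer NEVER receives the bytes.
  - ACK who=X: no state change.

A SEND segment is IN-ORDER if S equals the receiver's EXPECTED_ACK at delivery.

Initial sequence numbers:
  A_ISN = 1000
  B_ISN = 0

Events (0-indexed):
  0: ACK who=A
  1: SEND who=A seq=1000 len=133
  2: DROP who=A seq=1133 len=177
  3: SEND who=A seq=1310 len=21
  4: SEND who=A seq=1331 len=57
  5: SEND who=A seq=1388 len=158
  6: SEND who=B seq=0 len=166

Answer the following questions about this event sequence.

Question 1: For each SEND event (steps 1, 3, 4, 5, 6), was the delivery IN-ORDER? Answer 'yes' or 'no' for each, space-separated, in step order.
Step 1: SEND seq=1000 -> in-order
Step 3: SEND seq=1310 -> out-of-order
Step 4: SEND seq=1331 -> out-of-order
Step 5: SEND seq=1388 -> out-of-order
Step 6: SEND seq=0 -> in-order

Answer: yes no no no yes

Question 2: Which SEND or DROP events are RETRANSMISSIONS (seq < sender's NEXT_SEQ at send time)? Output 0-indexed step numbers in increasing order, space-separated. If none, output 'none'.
Step 1: SEND seq=1000 -> fresh
Step 2: DROP seq=1133 -> fresh
Step 3: SEND seq=1310 -> fresh
Step 4: SEND seq=1331 -> fresh
Step 5: SEND seq=1388 -> fresh
Step 6: SEND seq=0 -> fresh

Answer: none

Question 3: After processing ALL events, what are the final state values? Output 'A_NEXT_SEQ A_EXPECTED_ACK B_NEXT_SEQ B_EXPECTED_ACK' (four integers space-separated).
Answer: 1546 166 166 1133

Derivation:
After event 0: A_seq=1000 A_ack=0 B_seq=0 B_ack=1000
After event 1: A_seq=1133 A_ack=0 B_seq=0 B_ack=1133
After event 2: A_seq=1310 A_ack=0 B_seq=0 B_ack=1133
After event 3: A_seq=1331 A_ack=0 B_seq=0 B_ack=1133
After event 4: A_seq=1388 A_ack=0 B_seq=0 B_ack=1133
After event 5: A_seq=1546 A_ack=0 B_seq=0 B_ack=1133
After event 6: A_seq=1546 A_ack=166 B_seq=166 B_ack=1133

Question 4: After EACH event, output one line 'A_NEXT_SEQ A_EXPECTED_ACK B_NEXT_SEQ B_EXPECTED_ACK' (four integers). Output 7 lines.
1000 0 0 1000
1133 0 0 1133
1310 0 0 1133
1331 0 0 1133
1388 0 0 1133
1546 0 0 1133
1546 166 166 1133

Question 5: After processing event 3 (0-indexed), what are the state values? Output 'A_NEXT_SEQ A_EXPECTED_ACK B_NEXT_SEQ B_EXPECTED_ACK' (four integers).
After event 0: A_seq=1000 A_ack=0 B_seq=0 B_ack=1000
After event 1: A_seq=1133 A_ack=0 B_seq=0 B_ack=1133
After event 2: A_seq=1310 A_ack=0 B_seq=0 B_ack=1133
After event 3: A_seq=1331 A_ack=0 B_seq=0 B_ack=1133

1331 0 0 1133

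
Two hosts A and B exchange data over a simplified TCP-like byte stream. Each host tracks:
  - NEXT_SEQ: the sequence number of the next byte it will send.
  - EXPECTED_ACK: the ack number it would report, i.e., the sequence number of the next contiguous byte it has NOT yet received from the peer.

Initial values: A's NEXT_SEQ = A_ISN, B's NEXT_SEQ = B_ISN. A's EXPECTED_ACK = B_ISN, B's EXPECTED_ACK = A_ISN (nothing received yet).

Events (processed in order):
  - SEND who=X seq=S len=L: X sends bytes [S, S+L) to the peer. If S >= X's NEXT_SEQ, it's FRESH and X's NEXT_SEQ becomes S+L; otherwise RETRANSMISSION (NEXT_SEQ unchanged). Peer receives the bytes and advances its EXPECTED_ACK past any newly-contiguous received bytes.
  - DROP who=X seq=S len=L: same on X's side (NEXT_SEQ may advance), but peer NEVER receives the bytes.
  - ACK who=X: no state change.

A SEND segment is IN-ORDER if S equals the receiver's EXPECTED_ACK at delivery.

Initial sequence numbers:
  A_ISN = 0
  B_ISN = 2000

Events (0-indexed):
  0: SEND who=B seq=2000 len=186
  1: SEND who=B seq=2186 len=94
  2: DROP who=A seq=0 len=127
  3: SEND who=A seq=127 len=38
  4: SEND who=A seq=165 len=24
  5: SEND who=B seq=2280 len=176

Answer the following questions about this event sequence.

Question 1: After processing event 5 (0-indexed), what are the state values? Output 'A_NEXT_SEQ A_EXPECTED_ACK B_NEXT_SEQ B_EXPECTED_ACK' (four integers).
After event 0: A_seq=0 A_ack=2186 B_seq=2186 B_ack=0
After event 1: A_seq=0 A_ack=2280 B_seq=2280 B_ack=0
After event 2: A_seq=127 A_ack=2280 B_seq=2280 B_ack=0
After event 3: A_seq=165 A_ack=2280 B_seq=2280 B_ack=0
After event 4: A_seq=189 A_ack=2280 B_seq=2280 B_ack=0
After event 5: A_seq=189 A_ack=2456 B_seq=2456 B_ack=0

189 2456 2456 0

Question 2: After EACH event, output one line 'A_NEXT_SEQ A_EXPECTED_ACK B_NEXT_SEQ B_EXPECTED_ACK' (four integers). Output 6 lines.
0 2186 2186 0
0 2280 2280 0
127 2280 2280 0
165 2280 2280 0
189 2280 2280 0
189 2456 2456 0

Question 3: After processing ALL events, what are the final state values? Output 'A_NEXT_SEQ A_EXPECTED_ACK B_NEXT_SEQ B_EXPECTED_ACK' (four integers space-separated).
After event 0: A_seq=0 A_ack=2186 B_seq=2186 B_ack=0
After event 1: A_seq=0 A_ack=2280 B_seq=2280 B_ack=0
After event 2: A_seq=127 A_ack=2280 B_seq=2280 B_ack=0
After event 3: A_seq=165 A_ack=2280 B_seq=2280 B_ack=0
After event 4: A_seq=189 A_ack=2280 B_seq=2280 B_ack=0
After event 5: A_seq=189 A_ack=2456 B_seq=2456 B_ack=0

Answer: 189 2456 2456 0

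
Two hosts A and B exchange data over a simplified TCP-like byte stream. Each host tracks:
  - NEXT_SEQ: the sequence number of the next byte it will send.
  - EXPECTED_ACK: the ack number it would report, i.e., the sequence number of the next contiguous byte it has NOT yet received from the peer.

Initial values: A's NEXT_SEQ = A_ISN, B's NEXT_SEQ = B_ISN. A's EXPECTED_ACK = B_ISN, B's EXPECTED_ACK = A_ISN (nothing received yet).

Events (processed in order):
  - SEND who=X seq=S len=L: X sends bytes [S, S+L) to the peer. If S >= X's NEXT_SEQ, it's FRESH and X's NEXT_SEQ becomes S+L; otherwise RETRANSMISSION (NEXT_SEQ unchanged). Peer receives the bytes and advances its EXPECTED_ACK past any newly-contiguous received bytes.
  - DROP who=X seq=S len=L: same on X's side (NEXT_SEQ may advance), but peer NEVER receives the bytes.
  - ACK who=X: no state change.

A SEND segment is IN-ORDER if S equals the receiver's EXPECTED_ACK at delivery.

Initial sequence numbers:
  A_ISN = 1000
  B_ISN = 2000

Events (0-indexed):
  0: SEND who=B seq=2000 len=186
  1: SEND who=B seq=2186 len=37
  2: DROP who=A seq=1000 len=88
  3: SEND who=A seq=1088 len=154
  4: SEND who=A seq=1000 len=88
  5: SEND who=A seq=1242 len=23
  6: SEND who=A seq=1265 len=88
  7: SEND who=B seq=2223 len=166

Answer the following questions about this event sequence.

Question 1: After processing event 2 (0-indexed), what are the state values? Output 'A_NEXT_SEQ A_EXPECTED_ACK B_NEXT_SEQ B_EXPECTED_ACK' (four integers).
After event 0: A_seq=1000 A_ack=2186 B_seq=2186 B_ack=1000
After event 1: A_seq=1000 A_ack=2223 B_seq=2223 B_ack=1000
After event 2: A_seq=1088 A_ack=2223 B_seq=2223 B_ack=1000

1088 2223 2223 1000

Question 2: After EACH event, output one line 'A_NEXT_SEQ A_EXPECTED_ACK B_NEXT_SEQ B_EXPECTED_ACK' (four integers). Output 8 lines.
1000 2186 2186 1000
1000 2223 2223 1000
1088 2223 2223 1000
1242 2223 2223 1000
1242 2223 2223 1242
1265 2223 2223 1265
1353 2223 2223 1353
1353 2389 2389 1353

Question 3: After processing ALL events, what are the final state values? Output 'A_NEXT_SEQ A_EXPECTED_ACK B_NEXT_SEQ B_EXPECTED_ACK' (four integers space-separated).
After event 0: A_seq=1000 A_ack=2186 B_seq=2186 B_ack=1000
After event 1: A_seq=1000 A_ack=2223 B_seq=2223 B_ack=1000
After event 2: A_seq=1088 A_ack=2223 B_seq=2223 B_ack=1000
After event 3: A_seq=1242 A_ack=2223 B_seq=2223 B_ack=1000
After event 4: A_seq=1242 A_ack=2223 B_seq=2223 B_ack=1242
After event 5: A_seq=1265 A_ack=2223 B_seq=2223 B_ack=1265
After event 6: A_seq=1353 A_ack=2223 B_seq=2223 B_ack=1353
After event 7: A_seq=1353 A_ack=2389 B_seq=2389 B_ack=1353

Answer: 1353 2389 2389 1353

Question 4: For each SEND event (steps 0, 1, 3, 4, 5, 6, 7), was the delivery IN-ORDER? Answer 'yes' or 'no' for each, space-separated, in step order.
Step 0: SEND seq=2000 -> in-order
Step 1: SEND seq=2186 -> in-order
Step 3: SEND seq=1088 -> out-of-order
Step 4: SEND seq=1000 -> in-order
Step 5: SEND seq=1242 -> in-order
Step 6: SEND seq=1265 -> in-order
Step 7: SEND seq=2223 -> in-order

Answer: yes yes no yes yes yes yes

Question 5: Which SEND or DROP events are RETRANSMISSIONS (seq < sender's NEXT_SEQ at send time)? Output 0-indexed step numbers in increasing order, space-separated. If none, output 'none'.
Step 0: SEND seq=2000 -> fresh
Step 1: SEND seq=2186 -> fresh
Step 2: DROP seq=1000 -> fresh
Step 3: SEND seq=1088 -> fresh
Step 4: SEND seq=1000 -> retransmit
Step 5: SEND seq=1242 -> fresh
Step 6: SEND seq=1265 -> fresh
Step 7: SEND seq=2223 -> fresh

Answer: 4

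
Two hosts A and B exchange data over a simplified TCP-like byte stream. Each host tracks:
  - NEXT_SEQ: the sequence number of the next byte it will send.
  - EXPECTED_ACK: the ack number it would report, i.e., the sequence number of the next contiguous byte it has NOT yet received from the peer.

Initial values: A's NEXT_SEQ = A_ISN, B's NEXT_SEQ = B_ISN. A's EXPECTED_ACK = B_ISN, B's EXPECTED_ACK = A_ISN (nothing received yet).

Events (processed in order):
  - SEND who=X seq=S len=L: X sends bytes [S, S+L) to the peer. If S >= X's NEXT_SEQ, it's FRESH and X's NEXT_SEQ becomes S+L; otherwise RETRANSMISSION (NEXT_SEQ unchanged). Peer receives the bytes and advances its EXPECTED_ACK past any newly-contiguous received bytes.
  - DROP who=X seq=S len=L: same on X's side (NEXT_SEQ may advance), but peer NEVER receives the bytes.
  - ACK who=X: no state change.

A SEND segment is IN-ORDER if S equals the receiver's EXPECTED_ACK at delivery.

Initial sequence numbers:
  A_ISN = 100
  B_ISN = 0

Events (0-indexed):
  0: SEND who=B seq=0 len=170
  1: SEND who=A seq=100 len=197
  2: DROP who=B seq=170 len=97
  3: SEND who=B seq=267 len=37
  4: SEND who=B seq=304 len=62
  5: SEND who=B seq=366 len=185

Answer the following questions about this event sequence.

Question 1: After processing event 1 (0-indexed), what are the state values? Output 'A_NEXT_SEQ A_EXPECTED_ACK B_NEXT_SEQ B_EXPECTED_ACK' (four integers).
After event 0: A_seq=100 A_ack=170 B_seq=170 B_ack=100
After event 1: A_seq=297 A_ack=170 B_seq=170 B_ack=297

297 170 170 297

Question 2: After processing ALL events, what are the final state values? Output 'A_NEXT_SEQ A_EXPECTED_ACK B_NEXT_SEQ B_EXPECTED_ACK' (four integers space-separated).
After event 0: A_seq=100 A_ack=170 B_seq=170 B_ack=100
After event 1: A_seq=297 A_ack=170 B_seq=170 B_ack=297
After event 2: A_seq=297 A_ack=170 B_seq=267 B_ack=297
After event 3: A_seq=297 A_ack=170 B_seq=304 B_ack=297
After event 4: A_seq=297 A_ack=170 B_seq=366 B_ack=297
After event 5: A_seq=297 A_ack=170 B_seq=551 B_ack=297

Answer: 297 170 551 297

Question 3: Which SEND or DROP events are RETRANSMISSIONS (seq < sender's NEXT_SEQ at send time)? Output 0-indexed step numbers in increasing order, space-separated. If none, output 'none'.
Answer: none

Derivation:
Step 0: SEND seq=0 -> fresh
Step 1: SEND seq=100 -> fresh
Step 2: DROP seq=170 -> fresh
Step 3: SEND seq=267 -> fresh
Step 4: SEND seq=304 -> fresh
Step 5: SEND seq=366 -> fresh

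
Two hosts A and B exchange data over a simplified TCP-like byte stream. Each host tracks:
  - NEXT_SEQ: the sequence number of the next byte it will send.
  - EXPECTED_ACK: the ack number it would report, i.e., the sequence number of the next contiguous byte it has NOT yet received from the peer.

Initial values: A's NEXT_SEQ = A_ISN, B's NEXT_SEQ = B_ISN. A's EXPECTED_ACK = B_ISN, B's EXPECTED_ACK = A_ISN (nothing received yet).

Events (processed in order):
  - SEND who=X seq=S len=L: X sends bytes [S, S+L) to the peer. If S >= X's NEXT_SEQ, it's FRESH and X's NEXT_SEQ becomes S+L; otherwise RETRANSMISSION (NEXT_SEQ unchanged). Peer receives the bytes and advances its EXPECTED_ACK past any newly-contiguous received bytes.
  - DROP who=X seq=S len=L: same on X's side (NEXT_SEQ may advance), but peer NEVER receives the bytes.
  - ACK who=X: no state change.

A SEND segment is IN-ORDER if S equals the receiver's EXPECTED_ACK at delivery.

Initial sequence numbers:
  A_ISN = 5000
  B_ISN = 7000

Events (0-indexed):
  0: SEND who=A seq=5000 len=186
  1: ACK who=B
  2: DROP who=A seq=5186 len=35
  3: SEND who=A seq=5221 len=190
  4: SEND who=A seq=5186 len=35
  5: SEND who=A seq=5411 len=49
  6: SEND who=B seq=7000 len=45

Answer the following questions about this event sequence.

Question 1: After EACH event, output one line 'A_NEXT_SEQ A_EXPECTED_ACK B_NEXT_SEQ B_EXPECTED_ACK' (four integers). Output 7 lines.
5186 7000 7000 5186
5186 7000 7000 5186
5221 7000 7000 5186
5411 7000 7000 5186
5411 7000 7000 5411
5460 7000 7000 5460
5460 7045 7045 5460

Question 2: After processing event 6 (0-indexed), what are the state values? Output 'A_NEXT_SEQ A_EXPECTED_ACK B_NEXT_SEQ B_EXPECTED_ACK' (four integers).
After event 0: A_seq=5186 A_ack=7000 B_seq=7000 B_ack=5186
After event 1: A_seq=5186 A_ack=7000 B_seq=7000 B_ack=5186
After event 2: A_seq=5221 A_ack=7000 B_seq=7000 B_ack=5186
After event 3: A_seq=5411 A_ack=7000 B_seq=7000 B_ack=5186
After event 4: A_seq=5411 A_ack=7000 B_seq=7000 B_ack=5411
After event 5: A_seq=5460 A_ack=7000 B_seq=7000 B_ack=5460
After event 6: A_seq=5460 A_ack=7045 B_seq=7045 B_ack=5460

5460 7045 7045 5460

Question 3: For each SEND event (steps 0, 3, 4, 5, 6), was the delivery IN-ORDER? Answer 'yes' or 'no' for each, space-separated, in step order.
Answer: yes no yes yes yes

Derivation:
Step 0: SEND seq=5000 -> in-order
Step 3: SEND seq=5221 -> out-of-order
Step 4: SEND seq=5186 -> in-order
Step 5: SEND seq=5411 -> in-order
Step 6: SEND seq=7000 -> in-order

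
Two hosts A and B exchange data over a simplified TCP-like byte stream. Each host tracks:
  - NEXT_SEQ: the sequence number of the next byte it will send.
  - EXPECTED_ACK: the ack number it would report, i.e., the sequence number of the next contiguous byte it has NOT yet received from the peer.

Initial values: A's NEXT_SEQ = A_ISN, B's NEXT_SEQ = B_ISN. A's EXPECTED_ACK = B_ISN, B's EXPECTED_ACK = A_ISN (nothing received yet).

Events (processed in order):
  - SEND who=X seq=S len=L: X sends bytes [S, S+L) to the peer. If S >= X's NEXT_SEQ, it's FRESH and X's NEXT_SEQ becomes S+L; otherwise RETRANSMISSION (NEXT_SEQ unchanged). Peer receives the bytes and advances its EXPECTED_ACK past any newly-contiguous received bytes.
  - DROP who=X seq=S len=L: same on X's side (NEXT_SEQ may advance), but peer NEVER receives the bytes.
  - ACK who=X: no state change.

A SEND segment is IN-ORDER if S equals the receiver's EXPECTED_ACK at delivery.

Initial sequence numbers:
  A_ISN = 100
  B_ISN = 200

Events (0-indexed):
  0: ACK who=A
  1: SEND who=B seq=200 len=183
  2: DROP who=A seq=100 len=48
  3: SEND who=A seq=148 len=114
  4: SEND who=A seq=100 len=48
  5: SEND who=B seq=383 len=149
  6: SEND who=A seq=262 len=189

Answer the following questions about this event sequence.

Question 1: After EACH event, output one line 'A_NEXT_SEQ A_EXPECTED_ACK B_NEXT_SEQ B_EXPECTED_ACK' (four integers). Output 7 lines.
100 200 200 100
100 383 383 100
148 383 383 100
262 383 383 100
262 383 383 262
262 532 532 262
451 532 532 451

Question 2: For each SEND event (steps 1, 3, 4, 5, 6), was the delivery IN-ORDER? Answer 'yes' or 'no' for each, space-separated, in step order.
Step 1: SEND seq=200 -> in-order
Step 3: SEND seq=148 -> out-of-order
Step 4: SEND seq=100 -> in-order
Step 5: SEND seq=383 -> in-order
Step 6: SEND seq=262 -> in-order

Answer: yes no yes yes yes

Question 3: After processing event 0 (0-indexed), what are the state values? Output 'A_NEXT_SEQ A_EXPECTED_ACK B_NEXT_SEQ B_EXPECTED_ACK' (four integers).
After event 0: A_seq=100 A_ack=200 B_seq=200 B_ack=100

100 200 200 100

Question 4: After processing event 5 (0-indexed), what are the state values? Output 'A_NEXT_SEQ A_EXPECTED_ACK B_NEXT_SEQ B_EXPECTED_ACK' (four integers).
After event 0: A_seq=100 A_ack=200 B_seq=200 B_ack=100
After event 1: A_seq=100 A_ack=383 B_seq=383 B_ack=100
After event 2: A_seq=148 A_ack=383 B_seq=383 B_ack=100
After event 3: A_seq=262 A_ack=383 B_seq=383 B_ack=100
After event 4: A_seq=262 A_ack=383 B_seq=383 B_ack=262
After event 5: A_seq=262 A_ack=532 B_seq=532 B_ack=262

262 532 532 262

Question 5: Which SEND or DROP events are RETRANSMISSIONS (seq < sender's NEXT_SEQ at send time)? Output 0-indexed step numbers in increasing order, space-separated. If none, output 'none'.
Answer: 4

Derivation:
Step 1: SEND seq=200 -> fresh
Step 2: DROP seq=100 -> fresh
Step 3: SEND seq=148 -> fresh
Step 4: SEND seq=100 -> retransmit
Step 5: SEND seq=383 -> fresh
Step 6: SEND seq=262 -> fresh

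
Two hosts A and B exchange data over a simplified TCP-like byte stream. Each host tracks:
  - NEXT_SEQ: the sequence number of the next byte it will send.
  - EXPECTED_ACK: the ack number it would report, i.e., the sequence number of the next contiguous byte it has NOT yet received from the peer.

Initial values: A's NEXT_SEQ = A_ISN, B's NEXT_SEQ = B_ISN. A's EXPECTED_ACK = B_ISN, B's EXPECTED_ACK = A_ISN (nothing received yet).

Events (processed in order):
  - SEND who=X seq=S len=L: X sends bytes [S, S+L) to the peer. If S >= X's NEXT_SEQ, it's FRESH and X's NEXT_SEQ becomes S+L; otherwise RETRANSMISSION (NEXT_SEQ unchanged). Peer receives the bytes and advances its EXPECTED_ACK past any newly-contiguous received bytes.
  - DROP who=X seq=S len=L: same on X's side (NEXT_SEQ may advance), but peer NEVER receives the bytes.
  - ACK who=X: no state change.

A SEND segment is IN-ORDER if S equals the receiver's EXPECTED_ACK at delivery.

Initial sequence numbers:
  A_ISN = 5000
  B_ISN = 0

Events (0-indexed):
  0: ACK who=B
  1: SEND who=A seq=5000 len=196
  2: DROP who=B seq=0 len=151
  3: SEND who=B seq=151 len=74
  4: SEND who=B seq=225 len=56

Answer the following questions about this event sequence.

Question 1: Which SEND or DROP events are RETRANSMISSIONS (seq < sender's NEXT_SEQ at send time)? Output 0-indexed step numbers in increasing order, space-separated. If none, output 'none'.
Answer: none

Derivation:
Step 1: SEND seq=5000 -> fresh
Step 2: DROP seq=0 -> fresh
Step 3: SEND seq=151 -> fresh
Step 4: SEND seq=225 -> fresh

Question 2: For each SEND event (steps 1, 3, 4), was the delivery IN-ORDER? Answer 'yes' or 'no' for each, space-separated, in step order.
Answer: yes no no

Derivation:
Step 1: SEND seq=5000 -> in-order
Step 3: SEND seq=151 -> out-of-order
Step 4: SEND seq=225 -> out-of-order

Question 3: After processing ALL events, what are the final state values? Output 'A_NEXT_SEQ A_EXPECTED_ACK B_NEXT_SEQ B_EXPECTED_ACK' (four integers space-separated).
After event 0: A_seq=5000 A_ack=0 B_seq=0 B_ack=5000
After event 1: A_seq=5196 A_ack=0 B_seq=0 B_ack=5196
After event 2: A_seq=5196 A_ack=0 B_seq=151 B_ack=5196
After event 3: A_seq=5196 A_ack=0 B_seq=225 B_ack=5196
After event 4: A_seq=5196 A_ack=0 B_seq=281 B_ack=5196

Answer: 5196 0 281 5196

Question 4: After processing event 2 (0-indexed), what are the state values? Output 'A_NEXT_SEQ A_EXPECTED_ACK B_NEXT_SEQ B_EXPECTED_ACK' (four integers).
After event 0: A_seq=5000 A_ack=0 B_seq=0 B_ack=5000
After event 1: A_seq=5196 A_ack=0 B_seq=0 B_ack=5196
After event 2: A_seq=5196 A_ack=0 B_seq=151 B_ack=5196

5196 0 151 5196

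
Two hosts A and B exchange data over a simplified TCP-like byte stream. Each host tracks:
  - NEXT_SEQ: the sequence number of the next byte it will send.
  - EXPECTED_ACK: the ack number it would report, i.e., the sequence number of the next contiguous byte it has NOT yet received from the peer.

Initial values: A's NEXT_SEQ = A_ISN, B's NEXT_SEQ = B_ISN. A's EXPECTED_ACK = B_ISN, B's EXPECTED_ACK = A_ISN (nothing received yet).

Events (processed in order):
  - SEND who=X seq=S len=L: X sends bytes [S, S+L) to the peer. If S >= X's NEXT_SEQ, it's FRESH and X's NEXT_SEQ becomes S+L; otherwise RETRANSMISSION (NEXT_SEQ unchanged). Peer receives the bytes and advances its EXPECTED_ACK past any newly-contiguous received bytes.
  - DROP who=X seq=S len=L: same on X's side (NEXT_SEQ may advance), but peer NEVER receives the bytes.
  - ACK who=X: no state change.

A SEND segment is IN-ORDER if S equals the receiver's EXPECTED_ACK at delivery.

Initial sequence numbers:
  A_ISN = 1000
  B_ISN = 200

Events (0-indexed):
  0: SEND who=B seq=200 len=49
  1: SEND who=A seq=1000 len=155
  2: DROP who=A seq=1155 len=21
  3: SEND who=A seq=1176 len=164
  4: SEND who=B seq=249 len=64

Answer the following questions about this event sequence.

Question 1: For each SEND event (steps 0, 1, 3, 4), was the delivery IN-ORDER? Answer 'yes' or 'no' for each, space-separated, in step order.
Step 0: SEND seq=200 -> in-order
Step 1: SEND seq=1000 -> in-order
Step 3: SEND seq=1176 -> out-of-order
Step 4: SEND seq=249 -> in-order

Answer: yes yes no yes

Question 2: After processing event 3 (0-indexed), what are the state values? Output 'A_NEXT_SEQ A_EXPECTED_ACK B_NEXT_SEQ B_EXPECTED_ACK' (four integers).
After event 0: A_seq=1000 A_ack=249 B_seq=249 B_ack=1000
After event 1: A_seq=1155 A_ack=249 B_seq=249 B_ack=1155
After event 2: A_seq=1176 A_ack=249 B_seq=249 B_ack=1155
After event 3: A_seq=1340 A_ack=249 B_seq=249 B_ack=1155

1340 249 249 1155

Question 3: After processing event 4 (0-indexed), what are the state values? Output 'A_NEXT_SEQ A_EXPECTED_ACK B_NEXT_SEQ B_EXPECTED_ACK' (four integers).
After event 0: A_seq=1000 A_ack=249 B_seq=249 B_ack=1000
After event 1: A_seq=1155 A_ack=249 B_seq=249 B_ack=1155
After event 2: A_seq=1176 A_ack=249 B_seq=249 B_ack=1155
After event 3: A_seq=1340 A_ack=249 B_seq=249 B_ack=1155
After event 4: A_seq=1340 A_ack=313 B_seq=313 B_ack=1155

1340 313 313 1155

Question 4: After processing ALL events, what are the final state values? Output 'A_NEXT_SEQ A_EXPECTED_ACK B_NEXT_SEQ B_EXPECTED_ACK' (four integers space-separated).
After event 0: A_seq=1000 A_ack=249 B_seq=249 B_ack=1000
After event 1: A_seq=1155 A_ack=249 B_seq=249 B_ack=1155
After event 2: A_seq=1176 A_ack=249 B_seq=249 B_ack=1155
After event 3: A_seq=1340 A_ack=249 B_seq=249 B_ack=1155
After event 4: A_seq=1340 A_ack=313 B_seq=313 B_ack=1155

Answer: 1340 313 313 1155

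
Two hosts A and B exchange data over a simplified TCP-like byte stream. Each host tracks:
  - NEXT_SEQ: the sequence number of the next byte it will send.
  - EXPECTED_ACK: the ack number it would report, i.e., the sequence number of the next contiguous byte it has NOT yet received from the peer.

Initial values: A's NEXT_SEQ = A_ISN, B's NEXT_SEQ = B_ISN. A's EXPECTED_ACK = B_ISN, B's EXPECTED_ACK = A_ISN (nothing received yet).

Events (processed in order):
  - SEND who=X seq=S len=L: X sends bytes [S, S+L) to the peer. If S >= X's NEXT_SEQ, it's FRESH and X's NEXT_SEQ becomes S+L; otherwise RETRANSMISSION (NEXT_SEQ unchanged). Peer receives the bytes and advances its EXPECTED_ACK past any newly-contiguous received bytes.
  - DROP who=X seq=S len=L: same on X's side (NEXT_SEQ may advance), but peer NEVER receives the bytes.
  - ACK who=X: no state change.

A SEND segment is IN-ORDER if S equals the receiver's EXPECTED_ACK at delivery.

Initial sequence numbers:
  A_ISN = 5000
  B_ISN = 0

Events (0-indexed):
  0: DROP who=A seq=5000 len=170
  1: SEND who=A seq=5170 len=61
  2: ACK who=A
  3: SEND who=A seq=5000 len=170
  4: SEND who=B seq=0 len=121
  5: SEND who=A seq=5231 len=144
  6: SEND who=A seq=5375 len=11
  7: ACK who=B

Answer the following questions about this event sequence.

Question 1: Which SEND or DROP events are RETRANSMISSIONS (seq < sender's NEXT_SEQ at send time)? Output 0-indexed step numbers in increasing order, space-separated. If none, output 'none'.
Answer: 3

Derivation:
Step 0: DROP seq=5000 -> fresh
Step 1: SEND seq=5170 -> fresh
Step 3: SEND seq=5000 -> retransmit
Step 4: SEND seq=0 -> fresh
Step 5: SEND seq=5231 -> fresh
Step 6: SEND seq=5375 -> fresh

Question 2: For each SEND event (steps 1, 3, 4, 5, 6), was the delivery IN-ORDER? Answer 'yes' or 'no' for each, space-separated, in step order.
Step 1: SEND seq=5170 -> out-of-order
Step 3: SEND seq=5000 -> in-order
Step 4: SEND seq=0 -> in-order
Step 5: SEND seq=5231 -> in-order
Step 6: SEND seq=5375 -> in-order

Answer: no yes yes yes yes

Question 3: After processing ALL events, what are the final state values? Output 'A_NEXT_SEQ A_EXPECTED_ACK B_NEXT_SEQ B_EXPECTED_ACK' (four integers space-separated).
After event 0: A_seq=5170 A_ack=0 B_seq=0 B_ack=5000
After event 1: A_seq=5231 A_ack=0 B_seq=0 B_ack=5000
After event 2: A_seq=5231 A_ack=0 B_seq=0 B_ack=5000
After event 3: A_seq=5231 A_ack=0 B_seq=0 B_ack=5231
After event 4: A_seq=5231 A_ack=121 B_seq=121 B_ack=5231
After event 5: A_seq=5375 A_ack=121 B_seq=121 B_ack=5375
After event 6: A_seq=5386 A_ack=121 B_seq=121 B_ack=5386
After event 7: A_seq=5386 A_ack=121 B_seq=121 B_ack=5386

Answer: 5386 121 121 5386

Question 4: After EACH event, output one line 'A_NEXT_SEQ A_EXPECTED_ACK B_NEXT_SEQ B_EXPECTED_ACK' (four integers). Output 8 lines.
5170 0 0 5000
5231 0 0 5000
5231 0 0 5000
5231 0 0 5231
5231 121 121 5231
5375 121 121 5375
5386 121 121 5386
5386 121 121 5386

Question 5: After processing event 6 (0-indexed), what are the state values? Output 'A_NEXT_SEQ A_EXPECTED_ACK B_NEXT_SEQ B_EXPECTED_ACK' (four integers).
After event 0: A_seq=5170 A_ack=0 B_seq=0 B_ack=5000
After event 1: A_seq=5231 A_ack=0 B_seq=0 B_ack=5000
After event 2: A_seq=5231 A_ack=0 B_seq=0 B_ack=5000
After event 3: A_seq=5231 A_ack=0 B_seq=0 B_ack=5231
After event 4: A_seq=5231 A_ack=121 B_seq=121 B_ack=5231
After event 5: A_seq=5375 A_ack=121 B_seq=121 B_ack=5375
After event 6: A_seq=5386 A_ack=121 B_seq=121 B_ack=5386

5386 121 121 5386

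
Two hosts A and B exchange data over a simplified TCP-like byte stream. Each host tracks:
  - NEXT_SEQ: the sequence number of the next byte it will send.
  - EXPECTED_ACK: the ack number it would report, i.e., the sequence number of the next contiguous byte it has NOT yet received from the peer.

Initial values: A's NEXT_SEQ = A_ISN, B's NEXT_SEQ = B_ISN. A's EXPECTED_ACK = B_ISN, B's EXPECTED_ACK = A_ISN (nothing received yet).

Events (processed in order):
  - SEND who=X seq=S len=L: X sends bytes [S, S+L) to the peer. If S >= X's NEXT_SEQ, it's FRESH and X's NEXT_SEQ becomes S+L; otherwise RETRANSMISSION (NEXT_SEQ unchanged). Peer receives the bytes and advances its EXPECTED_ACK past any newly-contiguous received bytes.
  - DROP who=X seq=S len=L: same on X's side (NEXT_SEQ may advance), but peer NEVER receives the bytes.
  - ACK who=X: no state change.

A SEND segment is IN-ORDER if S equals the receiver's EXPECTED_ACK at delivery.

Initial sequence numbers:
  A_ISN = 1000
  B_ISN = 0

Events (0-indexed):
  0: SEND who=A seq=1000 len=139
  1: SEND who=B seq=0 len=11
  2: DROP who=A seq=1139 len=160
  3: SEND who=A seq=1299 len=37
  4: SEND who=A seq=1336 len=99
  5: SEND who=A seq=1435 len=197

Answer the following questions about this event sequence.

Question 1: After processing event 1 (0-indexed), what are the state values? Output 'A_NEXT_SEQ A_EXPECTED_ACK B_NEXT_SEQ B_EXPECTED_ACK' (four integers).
After event 0: A_seq=1139 A_ack=0 B_seq=0 B_ack=1139
After event 1: A_seq=1139 A_ack=11 B_seq=11 B_ack=1139

1139 11 11 1139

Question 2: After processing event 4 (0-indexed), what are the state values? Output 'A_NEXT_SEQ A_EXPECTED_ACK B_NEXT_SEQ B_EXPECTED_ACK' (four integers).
After event 0: A_seq=1139 A_ack=0 B_seq=0 B_ack=1139
After event 1: A_seq=1139 A_ack=11 B_seq=11 B_ack=1139
After event 2: A_seq=1299 A_ack=11 B_seq=11 B_ack=1139
After event 3: A_seq=1336 A_ack=11 B_seq=11 B_ack=1139
After event 4: A_seq=1435 A_ack=11 B_seq=11 B_ack=1139

1435 11 11 1139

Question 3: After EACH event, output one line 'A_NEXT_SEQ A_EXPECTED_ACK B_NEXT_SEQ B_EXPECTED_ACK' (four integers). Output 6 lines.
1139 0 0 1139
1139 11 11 1139
1299 11 11 1139
1336 11 11 1139
1435 11 11 1139
1632 11 11 1139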